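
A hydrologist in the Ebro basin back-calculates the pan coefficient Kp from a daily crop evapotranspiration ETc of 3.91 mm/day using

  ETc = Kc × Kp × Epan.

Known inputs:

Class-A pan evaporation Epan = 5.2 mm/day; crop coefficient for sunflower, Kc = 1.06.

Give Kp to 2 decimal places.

0.71

ETc = Kc × Kp × Epan  ⇒  Kp = ETc / (Kc × Epan)
Kp = 3.91 / (1.06 × 5.2) = 3.91 / 5.512 = 0.7094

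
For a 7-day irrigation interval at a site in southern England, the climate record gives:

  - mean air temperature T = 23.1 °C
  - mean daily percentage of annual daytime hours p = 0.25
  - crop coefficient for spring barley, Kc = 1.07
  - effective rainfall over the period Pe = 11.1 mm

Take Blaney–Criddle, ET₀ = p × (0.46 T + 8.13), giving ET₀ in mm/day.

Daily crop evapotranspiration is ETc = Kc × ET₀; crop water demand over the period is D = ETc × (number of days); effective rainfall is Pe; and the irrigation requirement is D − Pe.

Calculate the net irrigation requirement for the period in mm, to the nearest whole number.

24 mm

ET₀ = 0.25 × (0.46 × 23.1 + 8.13) = 0.25 × 18.756 = 4.6890 mm/d
ETc = Kc × ET₀ = 1.07 × 4.6890 = 5.0172 mm/d
Crop demand D = ETc × 7 d = 5.0172 × 7 = 35.120 mm
D − Pe = 35.120 − 11.1 = 24.020 mm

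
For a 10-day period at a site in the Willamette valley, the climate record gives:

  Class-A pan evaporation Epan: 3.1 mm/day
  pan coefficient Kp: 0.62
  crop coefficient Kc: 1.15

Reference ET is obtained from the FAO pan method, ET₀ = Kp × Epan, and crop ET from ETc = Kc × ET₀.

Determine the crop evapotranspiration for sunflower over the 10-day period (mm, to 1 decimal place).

ET₀ = 0.62 × 3.1 = 1.9220 mm/d
ETc = Kc × ET₀ = 1.15 × 1.9220 = 2.2103 mm/d
Over 10 days: 2.2103 × 10 = 22.103 mm

22.1 mm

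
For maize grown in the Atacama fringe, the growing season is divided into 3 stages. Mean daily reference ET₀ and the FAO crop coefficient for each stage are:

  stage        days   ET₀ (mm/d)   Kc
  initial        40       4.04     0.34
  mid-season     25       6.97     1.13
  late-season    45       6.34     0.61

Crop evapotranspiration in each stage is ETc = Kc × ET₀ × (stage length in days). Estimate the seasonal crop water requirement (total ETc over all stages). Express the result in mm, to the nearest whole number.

426 mm

initial: 0.34 × 4.04 × 40 = 54.94 mm
mid-season: 1.13 × 6.97 × 25 = 196.90 mm
late-season: 0.61 × 6.34 × 45 = 174.03 mm
Seasonal total = 425.87 mm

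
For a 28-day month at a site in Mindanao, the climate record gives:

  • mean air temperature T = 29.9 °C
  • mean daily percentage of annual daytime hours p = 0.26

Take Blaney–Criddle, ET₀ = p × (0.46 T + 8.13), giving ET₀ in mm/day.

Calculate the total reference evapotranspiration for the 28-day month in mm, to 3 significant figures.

159 mm

ET₀ = 0.26 × (0.46 × 29.9 + 8.13) = 0.26 × 21.884 = 5.6898 mm/d
Monthly total = 5.6898 × 28 = 159.314 mm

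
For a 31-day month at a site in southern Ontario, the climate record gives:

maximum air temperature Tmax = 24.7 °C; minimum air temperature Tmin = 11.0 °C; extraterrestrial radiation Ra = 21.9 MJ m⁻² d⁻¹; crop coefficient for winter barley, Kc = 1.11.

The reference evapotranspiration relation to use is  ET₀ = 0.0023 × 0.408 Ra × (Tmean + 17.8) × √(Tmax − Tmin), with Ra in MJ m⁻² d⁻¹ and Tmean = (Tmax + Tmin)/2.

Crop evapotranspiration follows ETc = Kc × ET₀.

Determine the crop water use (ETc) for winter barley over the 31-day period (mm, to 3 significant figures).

Tmean = (24.7 + 11.0)/2 = 17.85 °C
0.408 Ra = 0.408 × 21.9 = 8.9352 mm/d equivalent
ET₀ = 0.0023 × 8.9352 × (17.85 + 17.8) × √13.7 = 0.0023 × 8.9352 × 35.65 × 3.7014 = 2.7118 mm/d
ETc = Kc × ET₀ = 1.11 × 2.7118 = 3.0101 mm/d
Over 31 days: 3.0101 × 31 = 93.313 mm

93.3 mm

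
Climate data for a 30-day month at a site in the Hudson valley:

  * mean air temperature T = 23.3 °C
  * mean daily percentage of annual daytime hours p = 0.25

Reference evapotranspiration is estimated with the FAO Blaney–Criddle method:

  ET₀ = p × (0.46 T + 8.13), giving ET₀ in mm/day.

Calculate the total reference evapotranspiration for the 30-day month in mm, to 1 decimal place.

ET₀ = 0.25 × (0.46 × 23.3 + 8.13) = 0.25 × 18.848 = 4.7120 mm/d
Monthly total = 4.7120 × 30 = 141.360 mm

141.4 mm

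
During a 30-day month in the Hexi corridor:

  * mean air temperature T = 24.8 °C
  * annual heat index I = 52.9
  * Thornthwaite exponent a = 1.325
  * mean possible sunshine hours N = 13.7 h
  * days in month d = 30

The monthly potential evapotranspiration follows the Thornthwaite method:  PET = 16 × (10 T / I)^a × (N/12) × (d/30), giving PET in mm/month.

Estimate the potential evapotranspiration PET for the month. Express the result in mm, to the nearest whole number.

10T/I = 10 × 24.8 / 52.9 = 4.6881
(10T/I)^a = 4.6881^1.325 = 7.7459
Uncorrected PET = 16 × 7.7459 = 123.934 mm
Correction = (N/12)(d/30) = (13.7/12)(30/30) = 1.1417
PET = 123.934 × 1.1417 = 141.495 mm/month

141 mm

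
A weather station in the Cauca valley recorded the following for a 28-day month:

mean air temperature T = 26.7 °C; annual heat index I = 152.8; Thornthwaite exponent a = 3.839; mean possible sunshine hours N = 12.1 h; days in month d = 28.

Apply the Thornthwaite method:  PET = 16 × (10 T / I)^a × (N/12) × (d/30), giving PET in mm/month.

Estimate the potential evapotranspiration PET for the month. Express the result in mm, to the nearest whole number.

128 mm

10T/I = 10 × 26.7 / 152.8 = 1.7474
(10T/I)^a = 1.7474^3.839 = 8.5221
Uncorrected PET = 16 × 8.5221 = 136.354 mm
Correction = (N/12)(d/30) = (12.1/12)(28/30) = 0.9411
PET = 136.354 × 0.9411 = 128.323 mm/month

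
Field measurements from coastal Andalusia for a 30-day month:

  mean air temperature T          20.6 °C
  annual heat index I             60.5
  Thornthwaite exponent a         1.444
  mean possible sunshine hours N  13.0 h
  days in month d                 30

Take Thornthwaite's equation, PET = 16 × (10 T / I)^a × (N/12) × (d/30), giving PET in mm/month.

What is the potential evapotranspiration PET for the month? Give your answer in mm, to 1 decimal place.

10T/I = 10 × 20.6 / 60.5 = 3.4050
(10T/I)^a = 3.4050^1.444 = 5.8665
Uncorrected PET = 16 × 5.8665 = 93.864 mm
Correction = (N/12)(d/30) = (13.0/12)(30/30) = 1.0833
PET = 93.864 × 1.0833 = 101.683 mm/month

101.7 mm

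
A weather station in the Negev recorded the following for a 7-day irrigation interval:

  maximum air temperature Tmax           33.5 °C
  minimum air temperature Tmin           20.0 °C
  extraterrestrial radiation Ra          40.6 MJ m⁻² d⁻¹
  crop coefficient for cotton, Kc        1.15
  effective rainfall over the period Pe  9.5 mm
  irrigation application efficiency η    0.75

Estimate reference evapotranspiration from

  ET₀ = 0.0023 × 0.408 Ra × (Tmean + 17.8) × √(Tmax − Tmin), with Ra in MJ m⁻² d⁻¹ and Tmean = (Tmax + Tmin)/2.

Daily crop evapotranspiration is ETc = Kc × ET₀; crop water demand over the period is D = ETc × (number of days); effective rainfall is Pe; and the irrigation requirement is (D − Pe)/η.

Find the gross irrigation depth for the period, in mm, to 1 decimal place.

54.3 mm

Tmean = (33.5 + 20.0)/2 = 26.75 °C
0.408 Ra = 0.408 × 40.6 = 16.5648 mm/d equivalent
ET₀ = 0.0023 × 16.5648 × (26.75 + 17.8) × √13.5 = 0.0023 × 16.5648 × 44.55 × 3.6742 = 6.2363 mm/d
ETc = Kc × ET₀ = 1.15 × 6.2363 = 7.1717 mm/d
Crop demand D = ETc × 7 d = 7.1717 × 7 = 50.202 mm
D − Pe = 50.202 − 9.5 = 40.702 mm
Gross irrigation = 40.702 / 0.75 = 54.269 mm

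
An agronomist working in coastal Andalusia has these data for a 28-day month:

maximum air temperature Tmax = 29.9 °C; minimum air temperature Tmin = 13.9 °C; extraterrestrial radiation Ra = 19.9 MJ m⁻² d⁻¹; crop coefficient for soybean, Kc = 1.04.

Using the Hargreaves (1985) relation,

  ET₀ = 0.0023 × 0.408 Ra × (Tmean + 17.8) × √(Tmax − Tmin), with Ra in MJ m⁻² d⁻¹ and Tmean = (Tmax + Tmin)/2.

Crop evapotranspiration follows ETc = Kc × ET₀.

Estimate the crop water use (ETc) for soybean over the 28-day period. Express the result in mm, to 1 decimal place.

Tmean = (29.9 + 13.9)/2 = 21.90 °C
0.408 Ra = 0.408 × 19.9 = 8.1192 mm/d equivalent
ET₀ = 0.0023 × 8.1192 × (21.90 + 17.8) × √16.0 = 0.0023 × 8.1192 × 39.70 × 4.0000 = 2.9655 mm/d
ETc = Kc × ET₀ = 1.04 × 2.9655 = 3.0841 mm/d
Over 28 days: 3.0841 × 28 = 86.355 mm

86.4 mm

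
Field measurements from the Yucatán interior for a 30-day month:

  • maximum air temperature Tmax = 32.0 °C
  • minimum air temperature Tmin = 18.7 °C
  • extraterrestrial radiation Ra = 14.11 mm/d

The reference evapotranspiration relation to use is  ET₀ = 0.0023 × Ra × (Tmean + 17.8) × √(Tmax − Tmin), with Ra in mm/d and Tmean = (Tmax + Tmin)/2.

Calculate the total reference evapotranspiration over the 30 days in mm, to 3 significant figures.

Tmean = (32.0 + 18.7)/2 = 25.35 °C
ET₀ = 0.0023 × 14.11 × (25.35 + 17.8) × √13.3 = 0.0023 × 14.11 × 43.15 × 3.6469 = 5.1069 mm/d
Over 30 days: 5.1069 × 30 = 153.207 mm

153 mm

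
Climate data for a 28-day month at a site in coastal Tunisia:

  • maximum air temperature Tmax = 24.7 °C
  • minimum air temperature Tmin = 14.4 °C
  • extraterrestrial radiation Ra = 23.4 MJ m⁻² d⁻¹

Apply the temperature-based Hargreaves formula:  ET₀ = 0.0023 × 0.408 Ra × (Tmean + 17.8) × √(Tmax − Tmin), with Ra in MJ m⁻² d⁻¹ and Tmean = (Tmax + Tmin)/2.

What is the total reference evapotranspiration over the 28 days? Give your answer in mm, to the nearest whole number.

Tmean = (24.7 + 14.4)/2 = 19.55 °C
0.408 Ra = 0.408 × 23.4 = 9.5472 mm/d equivalent
ET₀ = 0.0023 × 9.5472 × (19.55 + 17.8) × √10.3 = 0.0023 × 9.5472 × 37.35 × 3.2094 = 2.6322 mm/d
Over 28 days: 2.6322 × 28 = 73.702 mm

74 mm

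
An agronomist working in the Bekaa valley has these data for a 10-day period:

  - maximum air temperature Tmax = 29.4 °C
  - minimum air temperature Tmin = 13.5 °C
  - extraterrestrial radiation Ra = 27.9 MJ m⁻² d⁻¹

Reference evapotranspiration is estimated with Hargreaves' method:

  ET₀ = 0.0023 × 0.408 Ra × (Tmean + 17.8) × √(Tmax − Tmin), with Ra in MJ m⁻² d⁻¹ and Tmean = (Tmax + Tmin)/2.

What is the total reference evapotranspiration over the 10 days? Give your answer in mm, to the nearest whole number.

41 mm

Tmean = (29.4 + 13.5)/2 = 21.45 °C
0.408 Ra = 0.408 × 27.9 = 11.3832 mm/d equivalent
ET₀ = 0.0023 × 11.3832 × (21.45 + 17.8) × √15.9 = 0.0023 × 11.3832 × 39.25 × 3.9875 = 4.0976 mm/d
Over 10 days: 4.0976 × 10 = 40.976 mm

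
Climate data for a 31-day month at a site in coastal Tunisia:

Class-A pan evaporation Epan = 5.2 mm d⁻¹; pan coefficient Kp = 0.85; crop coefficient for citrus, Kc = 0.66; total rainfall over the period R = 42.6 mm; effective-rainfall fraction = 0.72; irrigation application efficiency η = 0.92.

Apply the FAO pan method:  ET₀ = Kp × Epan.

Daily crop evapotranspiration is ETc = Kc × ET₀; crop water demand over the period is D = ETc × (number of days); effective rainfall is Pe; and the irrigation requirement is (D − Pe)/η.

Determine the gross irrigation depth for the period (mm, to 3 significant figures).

65.0 mm

ET₀ = 0.85 × 5.2 = 4.4200 mm/d
ETc = Kc × ET₀ = 0.66 × 4.4200 = 2.9172 mm/d
Crop demand D = ETc × 31 d = 2.9172 × 31 = 90.433 mm
Pe = 0.72 × 42.6 = 30.672 mm
D − Pe = 90.433 − 30.672 = 59.761 mm
Gross irrigation = 59.761 / 0.92 = 64.958 mm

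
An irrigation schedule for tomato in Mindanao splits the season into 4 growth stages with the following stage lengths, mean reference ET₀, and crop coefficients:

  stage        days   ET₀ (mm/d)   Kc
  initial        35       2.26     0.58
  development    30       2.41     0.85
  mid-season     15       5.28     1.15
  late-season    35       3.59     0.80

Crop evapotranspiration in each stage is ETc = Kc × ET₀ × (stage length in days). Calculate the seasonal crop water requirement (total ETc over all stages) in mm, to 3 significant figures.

initial: 0.58 × 2.26 × 35 = 45.88 mm
development: 0.85 × 2.41 × 30 = 61.46 mm
mid-season: 1.15 × 5.28 × 15 = 91.08 mm
late-season: 0.80 × 3.59 × 35 = 100.52 mm
Seasonal total = 298.94 mm

299 mm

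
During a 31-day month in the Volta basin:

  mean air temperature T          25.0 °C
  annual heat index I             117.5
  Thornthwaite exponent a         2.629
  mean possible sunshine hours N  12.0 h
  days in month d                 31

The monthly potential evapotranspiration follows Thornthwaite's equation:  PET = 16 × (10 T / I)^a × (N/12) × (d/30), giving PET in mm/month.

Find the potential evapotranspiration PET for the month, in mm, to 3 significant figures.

120 mm

10T/I = 10 × 25.0 / 117.5 = 2.1277
(10T/I)^a = 2.1277^2.629 = 7.2791
Uncorrected PET = 16 × 7.2791 = 116.466 mm
Correction = (N/12)(d/30) = (12.0/12)(31/30) = 1.0333
PET = 116.466 × 1.0333 = 120.344 mm/month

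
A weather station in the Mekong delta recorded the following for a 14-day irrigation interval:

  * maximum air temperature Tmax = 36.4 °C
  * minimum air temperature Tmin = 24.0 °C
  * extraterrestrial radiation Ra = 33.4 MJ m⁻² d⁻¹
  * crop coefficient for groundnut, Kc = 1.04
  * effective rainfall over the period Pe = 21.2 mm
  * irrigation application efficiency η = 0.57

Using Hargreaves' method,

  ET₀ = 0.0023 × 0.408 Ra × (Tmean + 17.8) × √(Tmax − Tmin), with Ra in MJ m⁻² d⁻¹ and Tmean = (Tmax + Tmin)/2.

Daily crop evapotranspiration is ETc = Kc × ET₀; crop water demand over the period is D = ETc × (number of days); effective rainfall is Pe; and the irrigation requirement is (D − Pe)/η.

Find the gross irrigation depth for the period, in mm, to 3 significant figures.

98.1 mm

Tmean = (36.4 + 24.0)/2 = 30.20 °C
0.408 Ra = 0.408 × 33.4 = 13.6272 mm/d equivalent
ET₀ = 0.0023 × 13.6272 × (30.20 + 17.8) × √12.4 = 0.0023 × 13.6272 × 48.00 × 3.5214 = 5.2977 mm/d
ETc = Kc × ET₀ = 1.04 × 5.2977 = 5.5096 mm/d
Crop demand D = ETc × 14 d = 5.5096 × 14 = 77.134 mm
D − Pe = 77.134 − 21.2 = 55.934 mm
Gross irrigation = 55.934 / 0.57 = 98.130 mm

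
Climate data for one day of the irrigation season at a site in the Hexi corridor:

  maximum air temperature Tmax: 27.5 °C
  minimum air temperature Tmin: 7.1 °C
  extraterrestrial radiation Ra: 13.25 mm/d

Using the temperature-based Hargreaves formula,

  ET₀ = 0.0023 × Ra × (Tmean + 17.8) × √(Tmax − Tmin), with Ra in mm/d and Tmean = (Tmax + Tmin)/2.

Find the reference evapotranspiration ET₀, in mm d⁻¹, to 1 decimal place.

Tmean = (27.5 + 7.1)/2 = 17.30 °C
ET₀ = 0.0023 × 13.25 × (17.30 + 17.8) × √20.4 = 0.0023 × 13.25 × 35.10 × 4.5166 = 4.8313 mm/d

4.8 mm d⁻¹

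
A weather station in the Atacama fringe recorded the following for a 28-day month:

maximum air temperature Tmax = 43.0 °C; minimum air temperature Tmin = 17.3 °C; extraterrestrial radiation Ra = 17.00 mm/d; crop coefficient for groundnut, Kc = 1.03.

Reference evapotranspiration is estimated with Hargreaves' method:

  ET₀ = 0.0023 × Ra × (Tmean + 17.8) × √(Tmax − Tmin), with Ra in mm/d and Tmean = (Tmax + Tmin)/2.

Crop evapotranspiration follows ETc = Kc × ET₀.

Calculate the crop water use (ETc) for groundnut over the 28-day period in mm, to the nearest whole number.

274 mm

Tmean = (43.0 + 17.3)/2 = 30.15 °C
ET₀ = 0.0023 × 17.00 × (30.15 + 17.8) × √25.7 = 0.0023 × 17.00 × 47.95 × 5.0695 = 9.5045 mm/d
ETc = Kc × ET₀ = 1.03 × 9.5045 = 9.7896 mm/d
Over 28 days: 9.7896 × 28 = 274.109 mm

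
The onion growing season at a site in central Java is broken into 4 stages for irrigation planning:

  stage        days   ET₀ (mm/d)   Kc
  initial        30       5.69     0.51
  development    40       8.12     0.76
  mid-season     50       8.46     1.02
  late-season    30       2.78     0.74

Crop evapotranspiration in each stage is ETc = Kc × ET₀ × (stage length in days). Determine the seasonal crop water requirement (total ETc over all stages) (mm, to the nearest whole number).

827 mm

initial: 0.51 × 5.69 × 30 = 87.06 mm
development: 0.76 × 8.12 × 40 = 246.85 mm
mid-season: 1.02 × 8.46 × 50 = 431.46 mm
late-season: 0.74 × 2.78 × 30 = 61.72 mm
Seasonal total = 827.09 mm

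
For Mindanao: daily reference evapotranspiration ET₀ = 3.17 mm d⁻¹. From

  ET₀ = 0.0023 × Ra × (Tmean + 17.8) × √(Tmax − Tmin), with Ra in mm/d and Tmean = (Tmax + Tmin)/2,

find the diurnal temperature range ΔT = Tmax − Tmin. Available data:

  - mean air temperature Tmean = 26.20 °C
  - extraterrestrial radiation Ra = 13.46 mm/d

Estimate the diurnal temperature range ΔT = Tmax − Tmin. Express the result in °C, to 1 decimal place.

√ΔT = ET₀ / [0.0023 × Ra × (Tmean+17.8)] = 3.17 / (0.0023 × 13.46 × 44.00) = 2.3272
ΔT = 2.3272² = 5.416 °C

5.4 °C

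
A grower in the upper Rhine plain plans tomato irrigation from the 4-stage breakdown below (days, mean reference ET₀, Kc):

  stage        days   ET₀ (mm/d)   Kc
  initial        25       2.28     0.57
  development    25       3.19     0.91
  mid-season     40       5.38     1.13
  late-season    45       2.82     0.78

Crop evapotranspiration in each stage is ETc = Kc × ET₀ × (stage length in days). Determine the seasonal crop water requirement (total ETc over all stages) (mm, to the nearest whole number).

initial: 0.57 × 2.28 × 25 = 32.49 mm
development: 0.91 × 3.19 × 25 = 72.57 mm
mid-season: 1.13 × 5.38 × 40 = 243.18 mm
late-season: 0.78 × 2.82 × 45 = 98.98 mm
Seasonal total = 447.22 mm

447 mm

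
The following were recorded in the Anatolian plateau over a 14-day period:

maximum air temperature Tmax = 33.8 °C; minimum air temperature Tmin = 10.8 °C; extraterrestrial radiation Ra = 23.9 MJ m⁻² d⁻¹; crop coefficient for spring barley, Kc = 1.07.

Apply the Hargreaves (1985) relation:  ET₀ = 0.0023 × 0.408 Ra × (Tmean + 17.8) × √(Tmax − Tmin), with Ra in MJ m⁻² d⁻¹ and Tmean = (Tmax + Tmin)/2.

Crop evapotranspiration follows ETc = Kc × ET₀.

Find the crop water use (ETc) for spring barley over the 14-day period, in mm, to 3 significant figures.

64.6 mm

Tmean = (33.8 + 10.8)/2 = 22.30 °C
0.408 Ra = 0.408 × 23.9 = 9.7512 mm/d equivalent
ET₀ = 0.0023 × 9.7512 × (22.30 + 17.8) × √23.0 = 0.0023 × 9.7512 × 40.10 × 4.7958 = 4.3131 mm/d
ETc = Kc × ET₀ = 1.07 × 4.3131 = 4.6150 mm/d
Over 14 days: 4.6150 × 14 = 64.610 mm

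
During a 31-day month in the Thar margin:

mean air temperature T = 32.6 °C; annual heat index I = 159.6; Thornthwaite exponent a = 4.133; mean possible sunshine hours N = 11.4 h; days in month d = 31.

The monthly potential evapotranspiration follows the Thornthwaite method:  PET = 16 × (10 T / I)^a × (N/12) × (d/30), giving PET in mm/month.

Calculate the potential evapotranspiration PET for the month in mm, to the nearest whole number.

301 mm

10T/I = 10 × 32.6 / 159.6 = 2.0426
(10T/I)^a = 2.0426^4.133 = 19.1420
Uncorrected PET = 16 × 19.1420 = 306.272 mm
Correction = (N/12)(d/30) = (11.4/12)(31/30) = 0.9817
PET = 306.272 × 0.9817 = 300.667 mm/month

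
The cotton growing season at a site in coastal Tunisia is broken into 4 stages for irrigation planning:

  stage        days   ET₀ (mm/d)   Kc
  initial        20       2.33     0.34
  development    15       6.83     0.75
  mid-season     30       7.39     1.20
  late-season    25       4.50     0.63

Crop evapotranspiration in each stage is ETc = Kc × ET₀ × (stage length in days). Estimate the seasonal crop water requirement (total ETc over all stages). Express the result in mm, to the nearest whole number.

430 mm

initial: 0.34 × 2.33 × 20 = 15.84 mm
development: 0.75 × 6.83 × 15 = 76.84 mm
mid-season: 1.20 × 7.39 × 30 = 266.04 mm
late-season: 0.63 × 4.50 × 25 = 70.88 mm
Seasonal total = 429.60 mm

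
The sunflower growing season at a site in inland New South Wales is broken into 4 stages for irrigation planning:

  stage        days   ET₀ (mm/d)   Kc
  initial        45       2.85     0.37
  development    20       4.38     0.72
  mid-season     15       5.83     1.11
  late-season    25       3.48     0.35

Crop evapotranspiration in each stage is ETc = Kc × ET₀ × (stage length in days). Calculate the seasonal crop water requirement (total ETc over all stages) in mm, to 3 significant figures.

initial: 0.37 × 2.85 × 45 = 47.45 mm
development: 0.72 × 4.38 × 20 = 63.07 mm
mid-season: 1.11 × 5.83 × 15 = 97.07 mm
late-season: 0.35 × 3.48 × 25 = 30.45 mm
Seasonal total = 238.04 mm

238 mm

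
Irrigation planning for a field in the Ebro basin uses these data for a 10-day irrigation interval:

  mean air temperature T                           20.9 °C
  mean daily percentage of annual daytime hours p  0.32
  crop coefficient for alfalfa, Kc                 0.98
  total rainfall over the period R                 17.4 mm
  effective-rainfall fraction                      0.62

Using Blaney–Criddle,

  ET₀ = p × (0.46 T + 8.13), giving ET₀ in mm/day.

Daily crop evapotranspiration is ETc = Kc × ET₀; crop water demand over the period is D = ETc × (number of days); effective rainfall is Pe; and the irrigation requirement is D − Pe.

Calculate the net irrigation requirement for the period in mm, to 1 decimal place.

ET₀ = 0.32 × (0.46 × 20.9 + 8.13) = 0.32 × 17.744 = 5.6781 mm/d
ETc = Kc × ET₀ = 0.98 × 5.6781 = 5.5645 mm/d
Crop demand D = ETc × 10 d = 5.5645 × 10 = 55.645 mm
Pe = 0.62 × 17.4 = 10.788 mm
D − Pe = 55.645 − 10.788 = 44.857 mm

44.9 mm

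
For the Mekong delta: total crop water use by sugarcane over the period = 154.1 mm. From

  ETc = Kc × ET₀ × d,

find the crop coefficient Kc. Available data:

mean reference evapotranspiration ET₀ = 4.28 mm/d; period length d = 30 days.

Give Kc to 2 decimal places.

1.20

ETc = Kc × ET₀ × d  ⇒  Kc = ETc / (ET₀ × d)
Kc = 154.1 / (4.28 × 30) = 154.1 / 128.40 = 1.2002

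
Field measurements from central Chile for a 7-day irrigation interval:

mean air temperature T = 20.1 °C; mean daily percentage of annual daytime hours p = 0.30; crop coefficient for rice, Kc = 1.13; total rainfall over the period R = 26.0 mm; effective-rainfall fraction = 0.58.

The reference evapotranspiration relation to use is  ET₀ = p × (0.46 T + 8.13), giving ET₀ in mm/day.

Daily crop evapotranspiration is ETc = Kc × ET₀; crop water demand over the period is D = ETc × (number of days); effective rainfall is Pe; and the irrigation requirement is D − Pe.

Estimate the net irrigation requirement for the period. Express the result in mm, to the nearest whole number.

ET₀ = 0.30 × (0.46 × 20.1 + 8.13) = 0.30 × 17.376 = 5.2128 mm/d
ETc = Kc × ET₀ = 1.13 × 5.2128 = 5.8905 mm/d
Crop demand D = ETc × 7 d = 5.8905 × 7 = 41.234 mm
Pe = 0.58 × 26.0 = 15.080 mm
D − Pe = 41.234 − 15.080 = 26.154 mm

26 mm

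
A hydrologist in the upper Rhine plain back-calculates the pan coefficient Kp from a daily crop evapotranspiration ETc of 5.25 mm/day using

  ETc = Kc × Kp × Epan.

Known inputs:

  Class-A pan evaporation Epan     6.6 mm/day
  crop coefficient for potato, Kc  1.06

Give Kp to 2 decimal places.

0.75

ETc = Kc × Kp × Epan  ⇒  Kp = ETc / (Kc × Epan)
Kp = 5.25 / (1.06 × 6.6) = 5.25 / 6.996 = 0.7504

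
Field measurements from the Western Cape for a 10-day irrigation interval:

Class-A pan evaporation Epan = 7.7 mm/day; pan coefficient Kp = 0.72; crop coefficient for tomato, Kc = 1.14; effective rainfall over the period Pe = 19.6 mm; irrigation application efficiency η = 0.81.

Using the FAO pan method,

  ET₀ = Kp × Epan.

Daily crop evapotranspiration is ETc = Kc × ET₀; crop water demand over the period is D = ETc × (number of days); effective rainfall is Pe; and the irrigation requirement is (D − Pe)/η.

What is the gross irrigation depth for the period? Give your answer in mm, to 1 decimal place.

ET₀ = 0.72 × 7.7 = 5.5440 mm/d
ETc = Kc × ET₀ = 1.14 × 5.5440 = 6.3202 mm/d
Crop demand D = ETc × 10 d = 6.3202 × 10 = 63.202 mm
D − Pe = 63.202 − 19.6 = 43.602 mm
Gross irrigation = 43.602 / 0.81 = 53.830 mm

53.8 mm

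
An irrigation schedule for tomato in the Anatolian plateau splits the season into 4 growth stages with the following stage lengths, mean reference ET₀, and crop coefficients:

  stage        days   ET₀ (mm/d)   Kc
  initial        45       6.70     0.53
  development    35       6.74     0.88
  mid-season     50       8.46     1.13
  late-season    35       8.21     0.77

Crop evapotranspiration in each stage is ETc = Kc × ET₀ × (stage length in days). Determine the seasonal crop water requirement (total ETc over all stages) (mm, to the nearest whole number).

1067 mm

initial: 0.53 × 6.70 × 45 = 159.80 mm
development: 0.88 × 6.74 × 35 = 207.59 mm
mid-season: 1.13 × 8.46 × 50 = 477.99 mm
late-season: 0.77 × 8.21 × 35 = 221.26 mm
Seasonal total = 1066.64 mm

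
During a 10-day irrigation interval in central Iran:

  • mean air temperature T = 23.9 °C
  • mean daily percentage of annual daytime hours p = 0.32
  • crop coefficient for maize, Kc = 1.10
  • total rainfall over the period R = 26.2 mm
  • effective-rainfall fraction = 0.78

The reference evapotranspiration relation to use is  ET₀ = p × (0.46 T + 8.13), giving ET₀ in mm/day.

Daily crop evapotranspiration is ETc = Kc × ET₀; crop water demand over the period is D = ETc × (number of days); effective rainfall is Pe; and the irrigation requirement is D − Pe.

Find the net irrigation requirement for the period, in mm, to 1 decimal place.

46.9 mm

ET₀ = 0.32 × (0.46 × 23.9 + 8.13) = 0.32 × 19.124 = 6.1197 mm/d
ETc = Kc × ET₀ = 1.10 × 6.1197 = 6.7317 mm/d
Crop demand D = ETc × 10 d = 6.7317 × 10 = 67.317 mm
Pe = 0.78 × 26.2 = 20.436 mm
D − Pe = 67.317 − 20.436 = 46.881 mm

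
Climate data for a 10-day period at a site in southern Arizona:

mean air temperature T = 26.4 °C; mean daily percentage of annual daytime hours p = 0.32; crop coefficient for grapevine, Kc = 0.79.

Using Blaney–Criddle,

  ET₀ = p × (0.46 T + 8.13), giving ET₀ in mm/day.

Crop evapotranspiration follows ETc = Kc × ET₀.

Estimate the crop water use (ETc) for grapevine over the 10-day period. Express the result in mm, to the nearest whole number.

ET₀ = 0.32 × (0.46 × 26.4 + 8.13) = 0.32 × 20.274 = 6.4877 mm/d
ETc = Kc × ET₀ = 0.79 × 6.4877 = 5.1253 mm/d
Over 10 days: 5.1253 × 10 = 51.253 mm

51 mm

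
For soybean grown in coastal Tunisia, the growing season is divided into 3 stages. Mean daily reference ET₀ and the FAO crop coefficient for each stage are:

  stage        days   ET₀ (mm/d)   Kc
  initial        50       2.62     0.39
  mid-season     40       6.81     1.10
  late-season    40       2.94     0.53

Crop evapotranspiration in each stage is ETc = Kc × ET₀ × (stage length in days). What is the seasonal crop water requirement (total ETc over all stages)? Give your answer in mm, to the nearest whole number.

413 mm

initial: 0.39 × 2.62 × 50 = 51.09 mm
mid-season: 1.10 × 6.81 × 40 = 299.64 mm
late-season: 0.53 × 2.94 × 40 = 62.33 mm
Seasonal total = 413.06 mm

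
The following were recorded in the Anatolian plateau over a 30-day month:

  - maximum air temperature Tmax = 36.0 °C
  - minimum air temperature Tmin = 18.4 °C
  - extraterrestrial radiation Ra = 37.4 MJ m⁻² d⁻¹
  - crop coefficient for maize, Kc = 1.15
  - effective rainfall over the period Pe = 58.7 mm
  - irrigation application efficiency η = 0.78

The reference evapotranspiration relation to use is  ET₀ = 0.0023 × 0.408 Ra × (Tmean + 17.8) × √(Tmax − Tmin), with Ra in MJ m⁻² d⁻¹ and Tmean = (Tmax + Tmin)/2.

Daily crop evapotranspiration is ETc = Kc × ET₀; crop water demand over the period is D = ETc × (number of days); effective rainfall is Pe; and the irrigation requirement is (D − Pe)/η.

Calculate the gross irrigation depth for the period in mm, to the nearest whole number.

218 mm

Tmean = (36.0 + 18.4)/2 = 27.20 °C
0.408 Ra = 0.408 × 37.4 = 15.2592 mm/d equivalent
ET₀ = 0.0023 × 15.2592 × (27.20 + 17.8) × √17.6 = 0.0023 × 15.2592 × 45.00 × 4.1952 = 6.6256 mm/d
ETc = Kc × ET₀ = 1.15 × 6.6256 = 7.6194 mm/d
Crop demand D = ETc × 30 d = 7.6194 × 30 = 228.582 mm
D − Pe = 228.582 − 58.7 = 169.882 mm
Gross irrigation = 169.882 / 0.78 = 217.797 mm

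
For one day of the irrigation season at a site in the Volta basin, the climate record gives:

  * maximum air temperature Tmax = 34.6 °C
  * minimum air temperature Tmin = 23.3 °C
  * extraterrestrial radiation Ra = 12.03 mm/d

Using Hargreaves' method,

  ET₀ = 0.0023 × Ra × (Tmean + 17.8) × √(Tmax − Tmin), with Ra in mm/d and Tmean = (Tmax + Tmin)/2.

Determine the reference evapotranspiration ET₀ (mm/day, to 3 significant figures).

Tmean = (34.6 + 23.3)/2 = 28.95 °C
ET₀ = 0.0023 × 12.03 × (28.95 + 17.8) × √11.3 = 0.0023 × 12.03 × 46.75 × 3.3615 = 4.3482 mm/d

4.35 mm/day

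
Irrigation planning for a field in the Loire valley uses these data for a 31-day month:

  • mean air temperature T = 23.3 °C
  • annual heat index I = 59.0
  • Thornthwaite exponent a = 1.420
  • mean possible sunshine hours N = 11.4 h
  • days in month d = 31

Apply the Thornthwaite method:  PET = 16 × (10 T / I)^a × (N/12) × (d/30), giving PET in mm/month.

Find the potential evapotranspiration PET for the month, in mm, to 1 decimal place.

10T/I = 10 × 23.3 / 59.0 = 3.9492
(10T/I)^a = 3.9492^1.420 = 7.0314
Uncorrected PET = 16 × 7.0314 = 112.502 mm
Correction = (N/12)(d/30) = (11.4/12)(31/30) = 0.9817
PET = 112.502 × 0.9817 = 110.443 mm/month

110.4 mm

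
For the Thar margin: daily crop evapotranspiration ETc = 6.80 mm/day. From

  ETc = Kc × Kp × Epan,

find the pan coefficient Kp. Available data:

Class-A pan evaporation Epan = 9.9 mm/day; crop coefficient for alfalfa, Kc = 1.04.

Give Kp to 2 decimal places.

ETc = Kc × Kp × Epan  ⇒  Kp = ETc / (Kc × Epan)
Kp = 6.80 / (1.04 × 9.9) = 6.80 / 10.296 = 0.6605

0.66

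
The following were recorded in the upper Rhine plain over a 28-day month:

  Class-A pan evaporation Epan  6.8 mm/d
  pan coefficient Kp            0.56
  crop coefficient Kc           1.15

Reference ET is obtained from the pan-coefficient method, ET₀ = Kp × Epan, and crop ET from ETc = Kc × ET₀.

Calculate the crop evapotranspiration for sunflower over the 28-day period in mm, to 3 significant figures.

ET₀ = 0.56 × 6.8 = 3.8080 mm/d
ETc = Kc × ET₀ = 1.15 × 3.8080 = 4.3792 mm/d
Over 28 days: 4.3792 × 28 = 122.618 mm

123 mm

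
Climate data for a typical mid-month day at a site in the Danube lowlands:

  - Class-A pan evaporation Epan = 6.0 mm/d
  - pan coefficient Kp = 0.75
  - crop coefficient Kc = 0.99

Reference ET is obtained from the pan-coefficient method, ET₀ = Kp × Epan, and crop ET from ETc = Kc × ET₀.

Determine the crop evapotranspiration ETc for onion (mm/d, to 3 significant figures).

4.46 mm/d

ET₀ = 0.75 × 6.0 = 4.5000 mm/d
ETc = Kc × ET₀ = 0.99 × 4.5000 = 4.4550 mm/d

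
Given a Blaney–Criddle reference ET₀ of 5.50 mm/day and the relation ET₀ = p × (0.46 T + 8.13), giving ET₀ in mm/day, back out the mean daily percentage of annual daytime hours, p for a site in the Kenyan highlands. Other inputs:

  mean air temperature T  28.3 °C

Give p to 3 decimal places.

0.260

p = ET₀ / (0.46 T + 8.13) = 5.50 / (0.46 × 28.3 + 8.13) = 5.50 / 21.148 = 0.2601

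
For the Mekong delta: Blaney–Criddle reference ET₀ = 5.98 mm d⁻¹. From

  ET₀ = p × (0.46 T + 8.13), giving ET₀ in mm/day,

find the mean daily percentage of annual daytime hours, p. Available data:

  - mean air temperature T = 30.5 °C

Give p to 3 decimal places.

0.270

p = ET₀ / (0.46 T + 8.13) = 5.98 / (0.46 × 30.5 + 8.13) = 5.98 / 22.160 = 0.2699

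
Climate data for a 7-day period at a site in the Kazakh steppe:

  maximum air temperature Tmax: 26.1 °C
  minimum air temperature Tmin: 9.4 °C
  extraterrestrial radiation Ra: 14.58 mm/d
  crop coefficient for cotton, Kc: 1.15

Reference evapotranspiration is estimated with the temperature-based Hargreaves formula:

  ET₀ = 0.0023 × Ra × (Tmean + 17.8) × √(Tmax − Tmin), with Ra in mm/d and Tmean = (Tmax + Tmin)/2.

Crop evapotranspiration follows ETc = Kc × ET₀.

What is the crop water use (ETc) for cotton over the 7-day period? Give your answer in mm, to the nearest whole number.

39 mm

Tmean = (26.1 + 9.4)/2 = 17.75 °C
ET₀ = 0.0023 × 14.58 × (17.75 + 17.8) × √16.7 = 0.0023 × 14.58 × 35.55 × 4.0866 = 4.8718 mm/d
ETc = Kc × ET₀ = 1.15 × 4.8718 = 5.6026 mm/d
Over 7 days: 5.6026 × 7 = 39.218 mm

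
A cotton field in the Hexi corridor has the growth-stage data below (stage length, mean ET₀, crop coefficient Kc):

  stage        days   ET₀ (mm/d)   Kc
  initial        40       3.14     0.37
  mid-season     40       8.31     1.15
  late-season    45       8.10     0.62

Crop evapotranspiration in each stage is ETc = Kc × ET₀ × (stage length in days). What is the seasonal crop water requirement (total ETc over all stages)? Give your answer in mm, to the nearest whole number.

655 mm

initial: 0.37 × 3.14 × 40 = 46.47 mm
mid-season: 1.15 × 8.31 × 40 = 382.26 mm
late-season: 0.62 × 8.10 × 45 = 225.99 mm
Seasonal total = 654.72 mm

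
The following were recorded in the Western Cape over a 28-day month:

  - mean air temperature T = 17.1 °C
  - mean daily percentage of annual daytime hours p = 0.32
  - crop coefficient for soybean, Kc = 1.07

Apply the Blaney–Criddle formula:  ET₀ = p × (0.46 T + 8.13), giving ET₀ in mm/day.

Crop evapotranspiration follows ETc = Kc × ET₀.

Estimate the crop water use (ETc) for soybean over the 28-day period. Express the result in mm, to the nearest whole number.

153 mm

ET₀ = 0.32 × (0.46 × 17.1 + 8.13) = 0.32 × 15.996 = 5.1187 mm/d
ETc = Kc × ET₀ = 1.07 × 5.1187 = 5.4770 mm/d
Over 28 days: 5.4770 × 28 = 153.356 mm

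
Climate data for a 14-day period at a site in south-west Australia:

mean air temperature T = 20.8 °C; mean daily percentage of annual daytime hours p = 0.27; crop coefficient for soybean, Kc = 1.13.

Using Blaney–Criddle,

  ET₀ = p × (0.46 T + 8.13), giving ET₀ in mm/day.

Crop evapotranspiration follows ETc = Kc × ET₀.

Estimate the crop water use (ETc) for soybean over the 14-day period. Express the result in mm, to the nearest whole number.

76 mm

ET₀ = 0.27 × (0.46 × 20.8 + 8.13) = 0.27 × 17.698 = 4.7785 mm/d
ETc = Kc × ET₀ = 1.13 × 4.7785 = 5.3997 mm/d
Over 14 days: 5.3997 × 14 = 75.596 mm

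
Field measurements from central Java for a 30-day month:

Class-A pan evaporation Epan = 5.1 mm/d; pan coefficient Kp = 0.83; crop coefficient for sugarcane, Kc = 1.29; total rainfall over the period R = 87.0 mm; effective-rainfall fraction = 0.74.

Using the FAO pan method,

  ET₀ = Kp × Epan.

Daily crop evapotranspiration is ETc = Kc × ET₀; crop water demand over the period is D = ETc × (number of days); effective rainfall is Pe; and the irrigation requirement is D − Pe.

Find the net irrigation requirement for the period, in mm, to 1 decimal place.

99.4 mm

ET₀ = 0.83 × 5.1 = 4.2330 mm/d
ETc = Kc × ET₀ = 1.29 × 4.2330 = 5.4606 mm/d
Crop demand D = ETc × 30 d = 5.4606 × 30 = 163.818 mm
Pe = 0.74 × 87.0 = 64.380 mm
D − Pe = 163.818 − 64.380 = 99.438 mm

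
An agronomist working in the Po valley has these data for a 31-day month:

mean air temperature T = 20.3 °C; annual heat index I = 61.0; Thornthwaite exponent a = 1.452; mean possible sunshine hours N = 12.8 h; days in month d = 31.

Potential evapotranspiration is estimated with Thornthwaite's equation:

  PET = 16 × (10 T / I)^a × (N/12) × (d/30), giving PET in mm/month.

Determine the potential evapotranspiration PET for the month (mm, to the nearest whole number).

10T/I = 10 × 20.3 / 61.0 = 3.3279
(10T/I)^a = 3.3279^1.452 = 5.7305
Uncorrected PET = 16 × 5.7305 = 91.688 mm
Correction = (N/12)(d/30) = (12.8/12)(31/30) = 1.1022
PET = 91.688 × 1.1022 = 101.059 mm/month

101 mm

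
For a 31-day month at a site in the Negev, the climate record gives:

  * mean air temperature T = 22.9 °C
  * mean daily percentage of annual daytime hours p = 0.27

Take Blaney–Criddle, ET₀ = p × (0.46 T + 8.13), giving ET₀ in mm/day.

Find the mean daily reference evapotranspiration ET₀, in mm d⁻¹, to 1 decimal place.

ET₀ = 0.27 × (0.46 × 22.9 + 8.13) = 0.27 × 18.664 = 5.0393 mm/d

5.0 mm d⁻¹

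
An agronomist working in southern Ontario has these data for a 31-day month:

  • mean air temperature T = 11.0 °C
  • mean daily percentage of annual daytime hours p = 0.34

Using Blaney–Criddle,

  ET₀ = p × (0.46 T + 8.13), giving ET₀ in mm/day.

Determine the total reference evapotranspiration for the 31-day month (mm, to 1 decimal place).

139.0 mm

ET₀ = 0.34 × (0.46 × 11.0 + 8.13) = 0.34 × 13.190 = 4.4846 mm/d
Monthly total = 4.4846 × 31 = 139.023 mm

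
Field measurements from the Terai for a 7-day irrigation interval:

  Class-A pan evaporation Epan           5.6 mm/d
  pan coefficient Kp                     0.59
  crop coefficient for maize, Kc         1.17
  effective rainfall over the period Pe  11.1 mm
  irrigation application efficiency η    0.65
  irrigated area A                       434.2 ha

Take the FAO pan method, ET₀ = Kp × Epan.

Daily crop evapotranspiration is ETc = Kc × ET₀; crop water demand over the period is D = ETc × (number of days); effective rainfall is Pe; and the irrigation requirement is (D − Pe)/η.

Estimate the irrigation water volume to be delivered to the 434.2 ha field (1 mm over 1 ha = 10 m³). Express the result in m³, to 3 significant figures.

ET₀ = 0.59 × 5.6 = 3.3040 mm/d
ETc = Kc × ET₀ = 1.17 × 3.3040 = 3.8657 mm/d
Crop demand D = ETc × 7 d = 3.8657 × 7 = 27.060 mm
D − Pe = 27.060 − 11.1 = 15.960 mm
Gross irrigation = 15.960 / 0.65 = 24.554 mm
Volume = 24.554 mm × 434.2 ha × 10 = 106613.5 m³

107000 m³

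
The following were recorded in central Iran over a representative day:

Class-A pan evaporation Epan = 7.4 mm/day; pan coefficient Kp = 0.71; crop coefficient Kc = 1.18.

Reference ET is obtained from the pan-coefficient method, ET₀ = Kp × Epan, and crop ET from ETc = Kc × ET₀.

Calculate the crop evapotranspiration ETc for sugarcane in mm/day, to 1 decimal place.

ET₀ = 0.71 × 7.4 = 5.2540 mm/d
ETc = Kc × ET₀ = 1.18 × 5.2540 = 6.1997 mm/d

6.2 mm/day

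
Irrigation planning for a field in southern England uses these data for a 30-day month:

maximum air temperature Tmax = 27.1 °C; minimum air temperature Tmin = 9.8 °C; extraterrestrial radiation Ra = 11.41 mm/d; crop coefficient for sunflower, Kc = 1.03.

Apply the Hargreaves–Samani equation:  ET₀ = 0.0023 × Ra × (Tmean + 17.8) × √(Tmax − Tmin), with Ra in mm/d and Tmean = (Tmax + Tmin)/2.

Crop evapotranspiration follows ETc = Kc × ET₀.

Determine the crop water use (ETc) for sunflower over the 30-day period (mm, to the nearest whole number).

122 mm

Tmean = (27.1 + 9.8)/2 = 18.45 °C
ET₀ = 0.0023 × 11.41 × (18.45 + 17.8) × √17.3 = 0.0023 × 11.41 × 36.25 × 4.1593 = 3.9568 mm/d
ETc = Kc × ET₀ = 1.03 × 3.9568 = 4.0755 mm/d
Over 30 days: 4.0755 × 30 = 122.265 mm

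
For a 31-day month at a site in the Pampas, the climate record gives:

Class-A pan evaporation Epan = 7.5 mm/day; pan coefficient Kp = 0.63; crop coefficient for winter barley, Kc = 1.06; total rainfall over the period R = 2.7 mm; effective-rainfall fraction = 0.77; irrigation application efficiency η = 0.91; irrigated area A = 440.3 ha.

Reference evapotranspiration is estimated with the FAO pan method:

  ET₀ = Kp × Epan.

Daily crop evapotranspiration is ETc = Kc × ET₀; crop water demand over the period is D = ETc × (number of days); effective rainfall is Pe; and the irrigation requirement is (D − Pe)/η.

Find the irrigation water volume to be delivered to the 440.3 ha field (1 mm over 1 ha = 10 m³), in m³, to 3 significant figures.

ET₀ = 0.63 × 7.5 = 4.7250 mm/d
ETc = Kc × ET₀ = 1.06 × 4.7250 = 5.0085 mm/d
Crop demand D = ETc × 31 d = 5.0085 × 31 = 155.264 mm
Pe = 0.77 × 2.7 = 2.079 mm
D − Pe = 155.264 − 2.079 = 153.185 mm
Gross irrigation = 153.185 / 0.91 = 168.335 mm
Volume = 168.335 mm × 440.3 ha × 10 = 741179.0 m³

741000 m³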